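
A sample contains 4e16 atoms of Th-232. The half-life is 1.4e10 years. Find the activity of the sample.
A = λN = 1.98e6 decays/year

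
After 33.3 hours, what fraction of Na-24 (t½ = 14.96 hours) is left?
N/N₀ = (1/2)^(t/t½) = 0.2138 = 21.4%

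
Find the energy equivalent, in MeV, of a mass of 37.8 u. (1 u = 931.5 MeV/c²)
E = mc² = 35210 MeV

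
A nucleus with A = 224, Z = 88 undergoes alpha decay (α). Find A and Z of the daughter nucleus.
Daughter: A = 220, Z = 86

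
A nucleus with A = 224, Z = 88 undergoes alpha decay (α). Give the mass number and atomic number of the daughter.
Daughter: A = 220, Z = 86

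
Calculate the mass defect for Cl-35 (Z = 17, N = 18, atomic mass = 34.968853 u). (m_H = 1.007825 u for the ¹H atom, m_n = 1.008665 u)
Δm = Z·m_H + N·m_n − M = 0.3201 u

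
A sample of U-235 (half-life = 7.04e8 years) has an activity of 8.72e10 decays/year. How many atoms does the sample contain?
N = A/λ = 8.857e19 atoms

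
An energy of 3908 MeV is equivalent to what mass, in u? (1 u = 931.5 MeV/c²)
m = E/c² = 4.195 u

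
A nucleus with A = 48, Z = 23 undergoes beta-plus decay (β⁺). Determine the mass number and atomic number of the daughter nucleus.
Daughter: A = 48, Z = 22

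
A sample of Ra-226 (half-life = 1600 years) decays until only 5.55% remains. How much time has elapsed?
t = t½ × log₂(N₀/N) = 6674 years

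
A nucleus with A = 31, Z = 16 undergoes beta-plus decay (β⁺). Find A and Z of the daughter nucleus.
Daughter: A = 31, Z = 15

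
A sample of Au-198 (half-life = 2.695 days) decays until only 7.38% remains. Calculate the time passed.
t = t½ × log₂(N₀/N) = 10.13 days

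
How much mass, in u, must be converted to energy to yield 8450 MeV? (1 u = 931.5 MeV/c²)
m = E/c² = 9.071 u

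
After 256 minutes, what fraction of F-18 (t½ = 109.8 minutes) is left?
N/N₀ = (1/2)^(t/t½) = 0.1987 = 19.9%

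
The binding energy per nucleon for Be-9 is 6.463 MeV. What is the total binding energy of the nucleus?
B.E. = 6.463 × 9 = 58.17 MeV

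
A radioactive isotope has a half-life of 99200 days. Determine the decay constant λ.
λ = ln(2)/t½ = 6.987e-6 day⁻¹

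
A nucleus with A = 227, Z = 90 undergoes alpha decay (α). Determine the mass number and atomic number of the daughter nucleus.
Daughter: A = 223, Z = 88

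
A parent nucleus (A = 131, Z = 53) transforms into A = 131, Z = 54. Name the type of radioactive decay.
ΔA = 0, ΔZ = +1 ⇒ beta-minus decay (β⁻)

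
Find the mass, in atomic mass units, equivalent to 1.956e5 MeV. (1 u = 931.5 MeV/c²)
m = E/c² = 210 u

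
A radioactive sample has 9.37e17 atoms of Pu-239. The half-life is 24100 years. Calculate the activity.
A = λN = 2.695e13 decays/year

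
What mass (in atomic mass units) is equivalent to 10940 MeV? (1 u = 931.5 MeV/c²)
m = E/c² = 11.74 u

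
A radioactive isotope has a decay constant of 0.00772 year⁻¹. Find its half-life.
t½ = ln(2)/λ = 89.79 years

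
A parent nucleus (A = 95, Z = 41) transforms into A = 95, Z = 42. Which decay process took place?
ΔA = 0, ΔZ = +1 ⇒ beta-minus decay (β⁻)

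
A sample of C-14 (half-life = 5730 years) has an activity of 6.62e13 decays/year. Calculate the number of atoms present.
N = A/λ = 5.473e17 atoms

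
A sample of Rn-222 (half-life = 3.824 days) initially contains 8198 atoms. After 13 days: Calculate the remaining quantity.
N = N₀(1/2)^(t/t½) = 776.8 atoms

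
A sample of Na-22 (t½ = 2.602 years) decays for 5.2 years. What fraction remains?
N/N₀ = (1/2)^(t/t½) = 0.2503 = 25%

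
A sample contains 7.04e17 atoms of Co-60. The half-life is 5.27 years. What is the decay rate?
A = λN = 9.259e16 decays/year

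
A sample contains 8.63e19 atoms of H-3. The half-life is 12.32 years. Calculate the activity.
A = λN = 4.855e18 decays/year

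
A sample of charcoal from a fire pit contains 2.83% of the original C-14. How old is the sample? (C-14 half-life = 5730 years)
Age = t½ × log₂(1/ratio) = 29470 years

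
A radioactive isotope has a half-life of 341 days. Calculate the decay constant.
λ = ln(2)/t½ = 0.002033 day⁻¹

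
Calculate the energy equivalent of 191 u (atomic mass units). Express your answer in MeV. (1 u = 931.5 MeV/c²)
E = mc² = 1.779e5 MeV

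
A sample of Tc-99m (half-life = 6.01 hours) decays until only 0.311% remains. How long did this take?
t = t½ × log₂(N₀/N) = 50.06 hours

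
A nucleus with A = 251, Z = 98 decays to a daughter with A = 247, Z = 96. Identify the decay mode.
ΔA = -4, ΔZ = -2 ⇒ alpha decay (α)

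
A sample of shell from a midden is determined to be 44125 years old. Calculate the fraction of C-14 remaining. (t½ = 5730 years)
N/N₀ = (1/2)^(t/t½) = 0.004807 = 0.481%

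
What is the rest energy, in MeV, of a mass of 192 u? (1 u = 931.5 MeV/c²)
E = mc² = 1.788e5 MeV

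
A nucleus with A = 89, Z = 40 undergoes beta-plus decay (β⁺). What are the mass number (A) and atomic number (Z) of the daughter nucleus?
Daughter: A = 89, Z = 39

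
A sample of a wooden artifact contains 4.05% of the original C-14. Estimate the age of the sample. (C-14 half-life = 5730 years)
Age = t½ × log₂(1/ratio) = 26510 years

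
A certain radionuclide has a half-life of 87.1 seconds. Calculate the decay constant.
λ = ln(2)/t½ = 0.007958 second⁻¹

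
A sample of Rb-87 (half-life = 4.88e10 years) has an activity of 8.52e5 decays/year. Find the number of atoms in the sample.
N = A/λ = 5.998e16 atoms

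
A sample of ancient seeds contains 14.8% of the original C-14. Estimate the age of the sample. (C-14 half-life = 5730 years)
Age = t½ × log₂(1/ratio) = 15790 years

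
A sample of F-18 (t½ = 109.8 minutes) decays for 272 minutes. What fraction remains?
N/N₀ = (1/2)^(t/t½) = 0.1796 = 18%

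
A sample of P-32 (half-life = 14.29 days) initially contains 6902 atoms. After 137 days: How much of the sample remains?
N = N₀(1/2)^(t/t½) = 8.974 atoms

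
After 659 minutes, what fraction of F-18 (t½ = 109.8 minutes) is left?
N/N₀ = (1/2)^(t/t½) = 0.01561 = 1.56%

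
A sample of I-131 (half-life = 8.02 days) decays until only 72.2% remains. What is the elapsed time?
t = t½ × log₂(N₀/N) = 3.769 days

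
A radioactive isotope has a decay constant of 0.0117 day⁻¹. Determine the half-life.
t½ = ln(2)/λ = 59.24 days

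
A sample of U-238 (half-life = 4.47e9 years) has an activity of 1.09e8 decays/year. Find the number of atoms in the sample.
N = A/λ = 7.029e17 atoms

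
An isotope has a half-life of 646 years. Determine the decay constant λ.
λ = ln(2)/t½ = 0.001073 year⁻¹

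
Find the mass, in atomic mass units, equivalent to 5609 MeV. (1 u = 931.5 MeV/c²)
m = E/c² = 6.021 u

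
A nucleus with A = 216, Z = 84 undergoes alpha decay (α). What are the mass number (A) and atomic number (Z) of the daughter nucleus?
Daughter: A = 212, Z = 82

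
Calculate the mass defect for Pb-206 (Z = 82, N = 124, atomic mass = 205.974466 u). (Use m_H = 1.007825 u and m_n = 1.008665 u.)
Δm = Z·m_H + N·m_n − M = 1.742 u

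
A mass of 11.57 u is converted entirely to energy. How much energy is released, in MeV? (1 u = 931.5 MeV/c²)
E = mc² = 10780 MeV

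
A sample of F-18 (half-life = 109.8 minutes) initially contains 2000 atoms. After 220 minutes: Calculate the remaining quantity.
N = N₀(1/2)^(t/t½) = 498.7 atoms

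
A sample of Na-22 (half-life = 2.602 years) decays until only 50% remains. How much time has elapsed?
t = t½ × log₂(N₀/N) = 2.602 years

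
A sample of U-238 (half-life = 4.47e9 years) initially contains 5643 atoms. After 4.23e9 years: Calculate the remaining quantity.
N = N₀(1/2)^(t/t½) = 2928 atoms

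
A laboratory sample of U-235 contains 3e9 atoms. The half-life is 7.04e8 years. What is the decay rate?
A = λN = 2.954 decays/year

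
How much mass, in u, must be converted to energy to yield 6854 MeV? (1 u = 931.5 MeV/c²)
m = E/c² = 7.358 u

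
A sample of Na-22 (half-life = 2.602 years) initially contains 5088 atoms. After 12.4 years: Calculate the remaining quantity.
N = N₀(1/2)^(t/t½) = 187.1 atoms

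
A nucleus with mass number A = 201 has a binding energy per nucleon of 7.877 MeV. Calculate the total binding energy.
B.E. = 7.877 × 201 = 1583 MeV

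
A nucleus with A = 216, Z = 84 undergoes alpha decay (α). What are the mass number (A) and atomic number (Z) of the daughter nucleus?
Daughter: A = 212, Z = 82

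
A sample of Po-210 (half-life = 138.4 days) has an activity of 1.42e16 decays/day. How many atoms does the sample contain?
N = A/λ = 2.835e18 atoms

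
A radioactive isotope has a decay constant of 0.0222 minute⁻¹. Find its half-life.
t½ = ln(2)/λ = 31.22 minutes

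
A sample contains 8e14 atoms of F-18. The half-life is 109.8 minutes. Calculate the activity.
A = λN = 5.05e12 decays/minute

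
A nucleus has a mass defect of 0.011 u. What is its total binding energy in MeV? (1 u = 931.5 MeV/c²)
B.E. = Δm × 931.5 = 10.25 MeV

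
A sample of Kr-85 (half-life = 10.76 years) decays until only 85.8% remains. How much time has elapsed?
t = t½ × log₂(N₀/N) = 2.377 years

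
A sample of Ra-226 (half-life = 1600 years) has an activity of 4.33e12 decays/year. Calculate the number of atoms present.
N = A/λ = 9.995e15 atoms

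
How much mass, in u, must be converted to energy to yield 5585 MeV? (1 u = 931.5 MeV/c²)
m = E/c² = 5.996 u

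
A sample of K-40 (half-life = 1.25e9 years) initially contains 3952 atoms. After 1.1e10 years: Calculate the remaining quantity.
N = N₀(1/2)^(t/t½) = 8.867 atoms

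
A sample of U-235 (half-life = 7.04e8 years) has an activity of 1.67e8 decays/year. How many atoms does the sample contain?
N = A/λ = 1.696e17 atoms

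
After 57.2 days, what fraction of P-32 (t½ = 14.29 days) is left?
N/N₀ = (1/2)^(t/t½) = 0.06238 = 6.24%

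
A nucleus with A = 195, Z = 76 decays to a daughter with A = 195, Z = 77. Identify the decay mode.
ΔA = 0, ΔZ = +1 ⇒ beta-minus decay (β⁻)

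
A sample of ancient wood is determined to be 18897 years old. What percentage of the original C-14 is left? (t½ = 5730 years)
N/N₀ = (1/2)^(t/t½) = 0.1017 = 10.2%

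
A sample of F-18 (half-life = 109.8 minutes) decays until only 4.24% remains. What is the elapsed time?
t = t½ × log₂(N₀/N) = 500.7 minutes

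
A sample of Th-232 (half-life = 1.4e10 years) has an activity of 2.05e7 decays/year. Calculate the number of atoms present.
N = A/λ = 4.141e17 atoms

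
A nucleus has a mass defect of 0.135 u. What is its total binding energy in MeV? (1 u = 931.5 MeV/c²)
B.E. = Δm × 931.5 = 125.8 MeV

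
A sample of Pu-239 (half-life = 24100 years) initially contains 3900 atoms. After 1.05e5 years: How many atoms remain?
N = N₀(1/2)^(t/t½) = 190.3 atoms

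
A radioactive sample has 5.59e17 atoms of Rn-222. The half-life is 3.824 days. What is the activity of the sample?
A = λN = 1.013e17 decays/day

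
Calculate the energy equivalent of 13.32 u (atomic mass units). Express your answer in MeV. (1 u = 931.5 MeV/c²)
E = mc² = 12410 MeV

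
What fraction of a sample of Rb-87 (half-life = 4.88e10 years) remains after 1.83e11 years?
N/N₀ = (1/2)^(t/t½) = 0.07433 = 7.43%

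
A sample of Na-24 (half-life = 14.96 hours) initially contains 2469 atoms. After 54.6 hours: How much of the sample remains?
N = N₀(1/2)^(t/t½) = 196.7 atoms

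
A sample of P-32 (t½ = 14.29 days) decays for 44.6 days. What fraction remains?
N/N₀ = (1/2)^(t/t½) = 0.1149 = 11.5%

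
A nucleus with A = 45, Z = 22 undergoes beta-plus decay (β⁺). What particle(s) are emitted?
β⁺: positron (e⁺) + neutrino (νₑ)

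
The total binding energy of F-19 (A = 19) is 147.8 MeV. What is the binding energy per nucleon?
B.E./A = 147.8/19 = 7.779 MeV/nucleon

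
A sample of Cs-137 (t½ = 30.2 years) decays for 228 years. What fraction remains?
N/N₀ = (1/2)^(t/t½) = 0.005337 = 0.534%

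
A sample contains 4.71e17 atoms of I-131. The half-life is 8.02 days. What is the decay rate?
A = λN = 4.071e16 decays/day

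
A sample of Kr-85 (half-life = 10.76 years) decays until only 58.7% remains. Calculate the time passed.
t = t½ × log₂(N₀/N) = 8.27 years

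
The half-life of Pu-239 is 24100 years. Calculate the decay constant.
λ = ln(2)/t½ = 2.876e-5 year⁻¹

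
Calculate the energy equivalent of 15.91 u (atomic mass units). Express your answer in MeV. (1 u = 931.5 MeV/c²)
E = mc² = 14820 MeV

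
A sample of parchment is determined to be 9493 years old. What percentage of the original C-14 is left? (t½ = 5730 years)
N/N₀ = (1/2)^(t/t½) = 0.3172 = 31.7%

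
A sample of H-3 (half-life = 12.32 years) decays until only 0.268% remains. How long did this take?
t = t½ × log₂(N₀/N) = 105.3 years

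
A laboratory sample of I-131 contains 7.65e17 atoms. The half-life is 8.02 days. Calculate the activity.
A = λN = 6.612e16 decays/day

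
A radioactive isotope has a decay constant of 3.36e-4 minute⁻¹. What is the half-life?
t½ = ln(2)/λ = 2063 minutes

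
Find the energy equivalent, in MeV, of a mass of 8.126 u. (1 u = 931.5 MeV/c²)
E = mc² = 7569 MeV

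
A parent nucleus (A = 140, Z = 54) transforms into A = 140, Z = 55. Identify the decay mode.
ΔA = 0, ΔZ = +1 ⇒ beta-minus decay (β⁻)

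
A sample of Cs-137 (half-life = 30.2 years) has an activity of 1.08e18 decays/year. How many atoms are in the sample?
N = A/λ = 4.705e19 atoms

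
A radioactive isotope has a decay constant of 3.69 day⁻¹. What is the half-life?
t½ = ln(2)/λ = 0.1878 days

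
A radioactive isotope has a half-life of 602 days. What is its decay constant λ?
λ = ln(2)/t½ = 0.001151 day⁻¹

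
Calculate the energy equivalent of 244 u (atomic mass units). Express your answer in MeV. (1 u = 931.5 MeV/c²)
E = mc² = 2.273e5 MeV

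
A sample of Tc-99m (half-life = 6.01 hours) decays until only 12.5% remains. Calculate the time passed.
t = t½ × log₂(N₀/N) = 18.03 hours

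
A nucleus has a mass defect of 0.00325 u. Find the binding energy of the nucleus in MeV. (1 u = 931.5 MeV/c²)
B.E. = Δm × 931.5 = 3.027 MeV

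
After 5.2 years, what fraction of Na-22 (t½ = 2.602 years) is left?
N/N₀ = (1/2)^(t/t½) = 0.2503 = 25%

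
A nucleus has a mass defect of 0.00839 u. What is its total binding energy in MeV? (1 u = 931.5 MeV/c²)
B.E. = Δm × 931.5 = 7.815 MeV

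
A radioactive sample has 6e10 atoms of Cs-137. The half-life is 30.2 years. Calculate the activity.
A = λN = 1.377e9 decays/year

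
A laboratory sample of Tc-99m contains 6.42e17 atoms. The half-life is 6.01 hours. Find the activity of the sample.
A = λN = 7.404e16 decays/hour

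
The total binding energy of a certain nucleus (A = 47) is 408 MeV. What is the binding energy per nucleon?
B.E./A = 408/47 = 8.681 MeV/nucleon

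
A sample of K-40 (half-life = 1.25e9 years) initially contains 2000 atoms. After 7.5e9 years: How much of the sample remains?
N = N₀(1/2)^(t/t½) = 31.25 atoms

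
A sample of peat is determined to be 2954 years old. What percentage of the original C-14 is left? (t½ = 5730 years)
N/N₀ = (1/2)^(t/t½) = 0.6995 = 70%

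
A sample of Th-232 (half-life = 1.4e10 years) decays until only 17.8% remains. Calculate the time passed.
t = t½ × log₂(N₀/N) = 3.486e10 years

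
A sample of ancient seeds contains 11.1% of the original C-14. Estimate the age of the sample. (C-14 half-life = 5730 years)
Age = t½ × log₂(1/ratio) = 18170 years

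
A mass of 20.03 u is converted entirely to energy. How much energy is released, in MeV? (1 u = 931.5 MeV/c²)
E = mc² = 18660 MeV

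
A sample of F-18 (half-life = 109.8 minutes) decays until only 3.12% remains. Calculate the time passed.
t = t½ × log₂(N₀/N) = 549.3 minutes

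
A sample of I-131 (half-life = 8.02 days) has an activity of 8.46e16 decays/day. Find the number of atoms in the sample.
N = A/λ = 9.789e17 atoms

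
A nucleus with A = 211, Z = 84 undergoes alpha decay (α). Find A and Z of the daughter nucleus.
Daughter: A = 207, Z = 82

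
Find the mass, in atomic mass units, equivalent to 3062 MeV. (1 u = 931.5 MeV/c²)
m = E/c² = 3.287 u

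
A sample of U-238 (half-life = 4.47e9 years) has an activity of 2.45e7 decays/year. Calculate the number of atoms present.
N = A/λ = 1.58e17 atoms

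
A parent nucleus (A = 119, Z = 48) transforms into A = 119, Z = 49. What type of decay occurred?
ΔA = 0, ΔZ = +1 ⇒ beta-minus decay (β⁻)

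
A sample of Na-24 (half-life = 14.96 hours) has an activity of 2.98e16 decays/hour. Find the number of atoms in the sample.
N = A/λ = 6.432e17 atoms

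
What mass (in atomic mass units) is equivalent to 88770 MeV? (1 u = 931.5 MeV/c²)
m = E/c² = 95.3 u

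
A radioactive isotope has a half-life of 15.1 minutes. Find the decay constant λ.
λ = ln(2)/t½ = 0.0459 minute⁻¹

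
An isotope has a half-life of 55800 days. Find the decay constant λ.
λ = ln(2)/t½ = 1.242e-5 day⁻¹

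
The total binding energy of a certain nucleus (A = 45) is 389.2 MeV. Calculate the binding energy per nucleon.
B.E./A = 389.2/45 = 8.649 MeV/nucleon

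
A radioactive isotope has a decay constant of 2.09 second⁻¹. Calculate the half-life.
t½ = ln(2)/λ = 0.3316 seconds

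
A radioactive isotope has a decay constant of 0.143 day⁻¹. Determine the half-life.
t½ = ln(2)/λ = 4.847 days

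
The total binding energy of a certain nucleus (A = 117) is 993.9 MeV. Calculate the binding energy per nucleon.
B.E./A = 993.9/117 = 8.495 MeV/nucleon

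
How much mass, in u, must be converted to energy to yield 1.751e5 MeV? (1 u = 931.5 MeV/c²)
m = E/c² = 188 u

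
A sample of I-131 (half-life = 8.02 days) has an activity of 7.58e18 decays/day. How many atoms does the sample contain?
N = A/λ = 8.77e19 atoms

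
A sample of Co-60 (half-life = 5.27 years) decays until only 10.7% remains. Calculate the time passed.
t = t½ × log₂(N₀/N) = 16.99 years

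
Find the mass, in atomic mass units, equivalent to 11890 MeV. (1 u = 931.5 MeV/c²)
m = E/c² = 12.76 u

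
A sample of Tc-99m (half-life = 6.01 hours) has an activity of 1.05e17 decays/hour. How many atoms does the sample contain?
N = A/λ = 9.104e17 atoms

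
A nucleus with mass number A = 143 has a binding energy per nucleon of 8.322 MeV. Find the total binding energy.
B.E. = 8.322 × 143 = 1190 MeV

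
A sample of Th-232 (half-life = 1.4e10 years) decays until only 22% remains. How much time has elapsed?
t = t½ × log₂(N₀/N) = 3.058e10 years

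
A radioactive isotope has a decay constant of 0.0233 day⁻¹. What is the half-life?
t½ = ln(2)/λ = 29.75 days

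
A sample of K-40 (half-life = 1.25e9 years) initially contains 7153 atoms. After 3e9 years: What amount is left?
N = N₀(1/2)^(t/t½) = 1355 atoms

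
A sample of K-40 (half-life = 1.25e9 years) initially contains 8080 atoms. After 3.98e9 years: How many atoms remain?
N = N₀(1/2)^(t/t½) = 889.1 atoms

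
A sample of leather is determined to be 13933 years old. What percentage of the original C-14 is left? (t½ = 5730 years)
N/N₀ = (1/2)^(t/t½) = 0.1854 = 18.5%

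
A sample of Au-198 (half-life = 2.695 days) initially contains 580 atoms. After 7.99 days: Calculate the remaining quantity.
N = N₀(1/2)^(t/t½) = 74.29 atoms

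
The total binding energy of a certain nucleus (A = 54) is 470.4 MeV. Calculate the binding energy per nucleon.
B.E./A = 470.4/54 = 8.711 MeV/nucleon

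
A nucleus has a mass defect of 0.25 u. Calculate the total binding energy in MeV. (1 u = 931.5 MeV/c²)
B.E. = Δm × 931.5 = 232.9 MeV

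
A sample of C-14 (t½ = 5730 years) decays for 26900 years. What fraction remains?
N/N₀ = (1/2)^(t/t½) = 0.03862 = 3.86%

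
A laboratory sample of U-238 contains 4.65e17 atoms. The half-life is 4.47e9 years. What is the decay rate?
A = λN = 7.211e7 decays/year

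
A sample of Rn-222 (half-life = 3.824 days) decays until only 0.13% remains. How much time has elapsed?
t = t½ × log₂(N₀/N) = 36.66 days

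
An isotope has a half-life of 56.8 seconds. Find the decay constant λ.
λ = ln(2)/t½ = 0.0122 second⁻¹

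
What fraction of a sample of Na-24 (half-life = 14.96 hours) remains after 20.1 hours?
N/N₀ = (1/2)^(t/t½) = 0.394 = 39.4%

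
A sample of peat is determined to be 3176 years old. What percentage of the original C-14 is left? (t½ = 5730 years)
N/N₀ = (1/2)^(t/t½) = 0.681 = 68.1%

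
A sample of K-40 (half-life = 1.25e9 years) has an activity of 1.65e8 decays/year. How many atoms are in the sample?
N = A/λ = 2.976e17 atoms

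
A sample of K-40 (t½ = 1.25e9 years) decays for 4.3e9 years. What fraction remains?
N/N₀ = (1/2)^(t/t½) = 0.09214 = 9.21%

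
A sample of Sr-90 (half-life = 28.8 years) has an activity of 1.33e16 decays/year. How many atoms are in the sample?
N = A/λ = 5.526e17 atoms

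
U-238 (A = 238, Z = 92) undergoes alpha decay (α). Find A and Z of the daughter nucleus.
Daughter: A = 234, Z = 90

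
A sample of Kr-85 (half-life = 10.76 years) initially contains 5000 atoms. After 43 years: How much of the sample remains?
N = N₀(1/2)^(t/t½) = 313.3 atoms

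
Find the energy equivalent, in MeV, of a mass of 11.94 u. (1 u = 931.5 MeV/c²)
E = mc² = 11120 MeV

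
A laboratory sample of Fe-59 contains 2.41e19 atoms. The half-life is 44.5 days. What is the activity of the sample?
A = λN = 3.754e17 decays/day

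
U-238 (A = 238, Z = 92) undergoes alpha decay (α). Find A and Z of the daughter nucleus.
Daughter: A = 234, Z = 90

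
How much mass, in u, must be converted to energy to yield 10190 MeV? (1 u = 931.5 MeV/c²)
m = E/c² = 10.94 u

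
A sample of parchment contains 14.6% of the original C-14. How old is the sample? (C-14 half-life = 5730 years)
Age = t½ × log₂(1/ratio) = 15910 years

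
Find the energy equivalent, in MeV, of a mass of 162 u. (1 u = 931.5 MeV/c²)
E = mc² = 1.509e5 MeV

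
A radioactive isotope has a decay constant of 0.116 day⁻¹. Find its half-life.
t½ = ln(2)/λ = 5.975 days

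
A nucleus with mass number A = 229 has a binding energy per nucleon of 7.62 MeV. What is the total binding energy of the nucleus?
B.E. = 7.62 × 229 = 1745 MeV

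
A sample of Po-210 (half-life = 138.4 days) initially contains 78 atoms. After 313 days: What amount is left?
N = N₀(1/2)^(t/t½) = 16.27 atoms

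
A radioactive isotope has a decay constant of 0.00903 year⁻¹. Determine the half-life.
t½ = ln(2)/λ = 76.76 years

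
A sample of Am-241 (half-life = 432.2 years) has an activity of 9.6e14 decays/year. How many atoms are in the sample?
N = A/λ = 5.986e17 atoms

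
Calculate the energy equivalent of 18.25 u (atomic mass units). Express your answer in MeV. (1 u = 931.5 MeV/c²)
E = mc² = 17000 MeV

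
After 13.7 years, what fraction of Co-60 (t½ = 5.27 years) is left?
N/N₀ = (1/2)^(t/t½) = 0.165 = 16.5%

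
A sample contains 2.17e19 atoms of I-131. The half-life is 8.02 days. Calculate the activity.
A = λN = 1.875e18 decays/day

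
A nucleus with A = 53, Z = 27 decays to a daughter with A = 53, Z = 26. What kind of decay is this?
ΔA = 0, ΔZ = -1 ⇒ beta-plus decay (β⁺) or electron capture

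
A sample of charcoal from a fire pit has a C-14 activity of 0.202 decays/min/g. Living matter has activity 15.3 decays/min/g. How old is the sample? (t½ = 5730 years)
Age = t½ × log₂(A₀/A) = 35770 years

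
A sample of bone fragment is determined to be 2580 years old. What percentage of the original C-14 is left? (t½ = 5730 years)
N/N₀ = (1/2)^(t/t½) = 0.7319 = 73.2%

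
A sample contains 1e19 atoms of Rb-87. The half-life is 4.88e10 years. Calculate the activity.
A = λN = 1.42e8 decays/year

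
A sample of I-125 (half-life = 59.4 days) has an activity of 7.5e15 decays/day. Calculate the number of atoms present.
N = A/λ = 6.427e17 atoms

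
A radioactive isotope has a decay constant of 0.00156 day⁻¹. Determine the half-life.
t½ = ln(2)/λ = 444.3 days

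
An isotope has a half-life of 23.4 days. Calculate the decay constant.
λ = ln(2)/t½ = 0.02962 day⁻¹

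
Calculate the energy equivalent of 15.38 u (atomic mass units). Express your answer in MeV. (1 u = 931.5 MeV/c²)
E = mc² = 14330 MeV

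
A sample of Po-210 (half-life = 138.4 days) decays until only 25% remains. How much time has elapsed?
t = t½ × log₂(N₀/N) = 276.8 days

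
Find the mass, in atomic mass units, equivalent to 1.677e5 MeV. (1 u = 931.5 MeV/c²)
m = E/c² = 180 u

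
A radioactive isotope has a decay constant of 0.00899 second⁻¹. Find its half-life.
t½ = ln(2)/λ = 77.1 seconds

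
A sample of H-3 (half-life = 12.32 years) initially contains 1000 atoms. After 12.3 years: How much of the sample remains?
N = N₀(1/2)^(t/t½) = 500.6 atoms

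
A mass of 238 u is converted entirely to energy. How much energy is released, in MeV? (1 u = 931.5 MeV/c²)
E = mc² = 2.217e5 MeV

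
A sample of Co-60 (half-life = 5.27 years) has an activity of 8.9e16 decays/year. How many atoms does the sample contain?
N = A/λ = 6.767e17 atoms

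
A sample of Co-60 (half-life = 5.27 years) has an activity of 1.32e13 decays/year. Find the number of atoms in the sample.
N = A/λ = 1.004e14 atoms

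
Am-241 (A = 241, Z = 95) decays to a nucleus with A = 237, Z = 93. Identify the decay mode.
ΔA = -4, ΔZ = -2 ⇒ alpha decay (α)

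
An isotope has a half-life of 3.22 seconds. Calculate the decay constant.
λ = ln(2)/t½ = 0.2153 second⁻¹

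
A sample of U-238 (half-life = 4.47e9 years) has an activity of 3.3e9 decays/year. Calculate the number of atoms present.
N = A/λ = 2.128e19 atoms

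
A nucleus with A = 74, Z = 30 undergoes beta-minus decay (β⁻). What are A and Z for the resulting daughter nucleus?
Daughter: A = 74, Z = 31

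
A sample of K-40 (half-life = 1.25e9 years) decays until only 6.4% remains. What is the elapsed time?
t = t½ × log₂(N₀/N) = 4.957e9 years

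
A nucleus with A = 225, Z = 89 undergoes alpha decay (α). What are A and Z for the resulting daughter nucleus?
Daughter: A = 221, Z = 87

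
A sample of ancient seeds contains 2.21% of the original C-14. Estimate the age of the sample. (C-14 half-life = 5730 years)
Age = t½ × log₂(1/ratio) = 31510 years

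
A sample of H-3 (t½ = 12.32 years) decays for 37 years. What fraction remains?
N/N₀ = (1/2)^(t/t½) = 0.1247 = 12.5%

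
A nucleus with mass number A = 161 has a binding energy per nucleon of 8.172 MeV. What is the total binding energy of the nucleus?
B.E. = 8.172 × 161 = 1316 MeV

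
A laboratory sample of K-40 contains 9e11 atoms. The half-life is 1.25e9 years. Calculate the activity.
A = λN = 499.1 decays/year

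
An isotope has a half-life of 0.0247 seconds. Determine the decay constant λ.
λ = ln(2)/t½ = 28.06 second⁻¹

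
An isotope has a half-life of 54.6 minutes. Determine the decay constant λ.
λ = ln(2)/t½ = 0.0127 minute⁻¹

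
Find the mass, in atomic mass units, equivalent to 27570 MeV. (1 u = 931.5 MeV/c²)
m = E/c² = 29.6 u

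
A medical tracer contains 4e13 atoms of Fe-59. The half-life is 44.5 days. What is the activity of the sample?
A = λN = 6.231e11 decays/day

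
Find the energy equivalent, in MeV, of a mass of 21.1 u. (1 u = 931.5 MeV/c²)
E = mc² = 19650 MeV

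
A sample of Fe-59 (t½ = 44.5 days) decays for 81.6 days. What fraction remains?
N/N₀ = (1/2)^(t/t½) = 0.2805 = 28.1%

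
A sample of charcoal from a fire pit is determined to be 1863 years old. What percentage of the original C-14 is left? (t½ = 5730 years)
N/N₀ = (1/2)^(t/t½) = 0.7982 = 79.8%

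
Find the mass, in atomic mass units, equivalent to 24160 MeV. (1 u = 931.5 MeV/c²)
m = E/c² = 25.94 u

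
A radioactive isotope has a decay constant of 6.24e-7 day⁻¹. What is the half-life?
t½ = ln(2)/λ = 1.111e6 days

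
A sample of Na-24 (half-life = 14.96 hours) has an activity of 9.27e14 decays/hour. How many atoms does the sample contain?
N = A/λ = 2.001e16 atoms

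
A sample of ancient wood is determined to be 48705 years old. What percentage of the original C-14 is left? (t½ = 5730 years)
N/N₀ = (1/2)^(t/t½) = 0.002762 = 0.276%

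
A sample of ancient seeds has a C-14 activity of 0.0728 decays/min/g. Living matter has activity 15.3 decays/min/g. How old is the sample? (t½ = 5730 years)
Age = t½ × log₂(A₀/A) = 44210 years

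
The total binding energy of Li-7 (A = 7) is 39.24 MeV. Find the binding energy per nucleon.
B.E./A = 39.24/7 = 5.606 MeV/nucleon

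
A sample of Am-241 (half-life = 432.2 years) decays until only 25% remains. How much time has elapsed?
t = t½ × log₂(N₀/N) = 864.4 years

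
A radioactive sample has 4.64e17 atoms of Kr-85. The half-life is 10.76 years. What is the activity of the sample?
A = λN = 2.989e16 decays/year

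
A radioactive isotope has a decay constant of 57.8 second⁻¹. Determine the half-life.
t½ = ln(2)/λ = 0.01199 seconds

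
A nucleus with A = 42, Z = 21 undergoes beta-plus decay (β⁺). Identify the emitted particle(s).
β⁺: positron (e⁺) + neutrino (νₑ)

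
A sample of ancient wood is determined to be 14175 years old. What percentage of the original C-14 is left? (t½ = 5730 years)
N/N₀ = (1/2)^(t/t½) = 0.18 = 18%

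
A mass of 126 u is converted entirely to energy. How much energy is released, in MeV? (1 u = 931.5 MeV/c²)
E = mc² = 1.174e5 MeV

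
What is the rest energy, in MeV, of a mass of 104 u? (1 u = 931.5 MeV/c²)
E = mc² = 96880 MeV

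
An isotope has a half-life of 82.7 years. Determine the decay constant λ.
λ = ln(2)/t½ = 0.008381 year⁻¹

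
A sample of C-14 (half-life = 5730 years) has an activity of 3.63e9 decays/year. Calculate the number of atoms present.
N = A/λ = 3.001e13 atoms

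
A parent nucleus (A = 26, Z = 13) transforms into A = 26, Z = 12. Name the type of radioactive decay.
ΔA = 0, ΔZ = -1 ⇒ beta-plus decay (β⁺) or electron capture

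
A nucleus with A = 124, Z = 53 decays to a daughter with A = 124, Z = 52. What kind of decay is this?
ΔA = 0, ΔZ = -1 ⇒ beta-plus decay (β⁺) or electron capture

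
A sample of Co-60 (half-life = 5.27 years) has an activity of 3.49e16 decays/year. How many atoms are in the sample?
N = A/λ = 2.653e17 atoms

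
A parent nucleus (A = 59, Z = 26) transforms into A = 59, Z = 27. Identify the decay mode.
ΔA = 0, ΔZ = +1 ⇒ beta-minus decay (β⁻)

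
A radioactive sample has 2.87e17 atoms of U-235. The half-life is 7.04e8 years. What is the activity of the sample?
A = λN = 2.826e8 decays/year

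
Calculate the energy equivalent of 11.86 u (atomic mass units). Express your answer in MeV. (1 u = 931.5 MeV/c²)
E = mc² = 11050 MeV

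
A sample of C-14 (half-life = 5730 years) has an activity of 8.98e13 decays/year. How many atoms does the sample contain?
N = A/λ = 7.423e17 atoms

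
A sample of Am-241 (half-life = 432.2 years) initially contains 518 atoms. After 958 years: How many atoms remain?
N = N₀(1/2)^(t/t½) = 111.4 atoms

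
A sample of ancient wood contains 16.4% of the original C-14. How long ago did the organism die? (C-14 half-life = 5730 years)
Age = t½ × log₂(1/ratio) = 14950 years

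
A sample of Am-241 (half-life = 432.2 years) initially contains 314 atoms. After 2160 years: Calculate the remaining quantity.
N = N₀(1/2)^(t/t½) = 9.828 atoms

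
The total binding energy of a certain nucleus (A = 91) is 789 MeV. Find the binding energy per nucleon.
B.E./A = 789/91 = 8.67 MeV/nucleon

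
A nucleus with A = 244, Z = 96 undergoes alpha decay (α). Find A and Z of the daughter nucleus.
Daughter: A = 240, Z = 94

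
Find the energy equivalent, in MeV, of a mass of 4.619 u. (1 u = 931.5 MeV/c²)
E = mc² = 4303 MeV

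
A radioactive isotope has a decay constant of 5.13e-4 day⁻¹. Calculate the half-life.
t½ = ln(2)/λ = 1351 days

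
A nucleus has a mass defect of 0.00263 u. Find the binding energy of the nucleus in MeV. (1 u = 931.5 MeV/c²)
B.E. = Δm × 931.5 = 2.45 MeV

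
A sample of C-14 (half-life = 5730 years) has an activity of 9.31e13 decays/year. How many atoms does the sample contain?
N = A/λ = 7.696e17 atoms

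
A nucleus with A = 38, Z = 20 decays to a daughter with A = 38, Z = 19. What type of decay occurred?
ΔA = 0, ΔZ = -1 ⇒ beta-plus decay (β⁺) or electron capture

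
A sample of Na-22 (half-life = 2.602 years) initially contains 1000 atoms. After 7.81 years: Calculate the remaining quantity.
N = N₀(1/2)^(t/t½) = 124.9 atoms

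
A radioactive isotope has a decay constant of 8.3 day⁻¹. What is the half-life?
t½ = ln(2)/λ = 0.08351 days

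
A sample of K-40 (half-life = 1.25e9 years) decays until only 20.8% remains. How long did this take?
t = t½ × log₂(N₀/N) = 2.832e9 years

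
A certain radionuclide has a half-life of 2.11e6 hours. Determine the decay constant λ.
λ = ln(2)/t½ = 3.285e-7 hour⁻¹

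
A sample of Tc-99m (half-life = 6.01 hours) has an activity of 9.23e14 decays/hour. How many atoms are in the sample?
N = A/λ = 8.003e15 atoms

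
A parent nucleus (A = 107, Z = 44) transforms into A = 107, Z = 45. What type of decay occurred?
ΔA = 0, ΔZ = +1 ⇒ beta-minus decay (β⁻)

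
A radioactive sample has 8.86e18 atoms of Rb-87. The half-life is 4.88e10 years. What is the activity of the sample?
A = λN = 1.258e8 decays/year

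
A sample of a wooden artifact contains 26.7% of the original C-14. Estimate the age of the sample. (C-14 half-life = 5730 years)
Age = t½ × log₂(1/ratio) = 10920 years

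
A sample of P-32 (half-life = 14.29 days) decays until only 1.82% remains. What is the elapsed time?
t = t½ × log₂(N₀/N) = 82.6 days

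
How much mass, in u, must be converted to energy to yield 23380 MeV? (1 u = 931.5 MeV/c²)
m = E/c² = 25.1 u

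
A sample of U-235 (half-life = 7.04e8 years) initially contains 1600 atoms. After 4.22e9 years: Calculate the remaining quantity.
N = N₀(1/2)^(t/t½) = 25.1 atoms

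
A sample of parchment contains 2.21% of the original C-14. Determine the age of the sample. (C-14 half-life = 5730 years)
Age = t½ × log₂(1/ratio) = 31510 years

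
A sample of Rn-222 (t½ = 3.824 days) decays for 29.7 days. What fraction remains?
N/N₀ = (1/2)^(t/t½) = 0.004592 = 0.459%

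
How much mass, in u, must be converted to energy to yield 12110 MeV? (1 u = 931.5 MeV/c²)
m = E/c² = 13 u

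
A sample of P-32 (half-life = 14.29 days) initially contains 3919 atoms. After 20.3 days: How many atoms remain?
N = N₀(1/2)^(t/t½) = 1464 atoms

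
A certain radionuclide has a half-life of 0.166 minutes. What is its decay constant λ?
λ = ln(2)/t½ = 4.176 minute⁻¹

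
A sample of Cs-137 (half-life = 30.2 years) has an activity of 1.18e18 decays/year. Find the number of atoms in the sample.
N = A/λ = 5.141e19 atoms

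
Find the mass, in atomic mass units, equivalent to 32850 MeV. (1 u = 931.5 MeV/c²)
m = E/c² = 35.27 u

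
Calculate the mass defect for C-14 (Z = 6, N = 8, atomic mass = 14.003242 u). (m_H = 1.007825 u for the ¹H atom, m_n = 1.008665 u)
Δm = Z·m_H + N·m_n − M = 0.113 u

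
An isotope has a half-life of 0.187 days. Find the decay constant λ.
λ = ln(2)/t½ = 3.707 day⁻¹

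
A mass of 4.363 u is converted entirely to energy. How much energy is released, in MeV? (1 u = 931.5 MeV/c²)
E = mc² = 4064 MeV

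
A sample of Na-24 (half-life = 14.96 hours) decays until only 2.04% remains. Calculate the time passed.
t = t½ × log₂(N₀/N) = 84 hours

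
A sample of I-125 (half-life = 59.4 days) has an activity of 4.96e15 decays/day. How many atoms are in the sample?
N = A/λ = 4.251e17 atoms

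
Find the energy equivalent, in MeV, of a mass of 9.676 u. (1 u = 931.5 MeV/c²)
E = mc² = 9013 MeV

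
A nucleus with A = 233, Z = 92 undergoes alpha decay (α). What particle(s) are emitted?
α particle = ⁴₂He (2 protons + 2 neutrons)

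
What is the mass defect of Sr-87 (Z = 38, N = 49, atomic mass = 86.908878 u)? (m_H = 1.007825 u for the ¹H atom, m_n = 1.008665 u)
Δm = Z·m_H + N·m_n − M = 0.8131 u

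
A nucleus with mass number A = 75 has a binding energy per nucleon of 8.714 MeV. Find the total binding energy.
B.E. = 8.714 × 75 = 653.6 MeV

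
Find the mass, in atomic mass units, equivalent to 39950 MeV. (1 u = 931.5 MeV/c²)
m = E/c² = 42.89 u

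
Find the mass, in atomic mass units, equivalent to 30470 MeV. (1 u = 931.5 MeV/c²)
m = E/c² = 32.71 u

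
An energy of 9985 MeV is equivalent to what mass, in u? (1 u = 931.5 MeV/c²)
m = E/c² = 10.72 u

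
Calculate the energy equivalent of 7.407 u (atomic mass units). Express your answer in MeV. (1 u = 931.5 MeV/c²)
E = mc² = 6900 MeV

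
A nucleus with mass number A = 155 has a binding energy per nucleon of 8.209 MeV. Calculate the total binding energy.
B.E. = 8.209 × 155 = 1272 MeV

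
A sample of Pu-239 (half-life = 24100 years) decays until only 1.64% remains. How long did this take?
t = t½ × log₂(N₀/N) = 1.429e5 years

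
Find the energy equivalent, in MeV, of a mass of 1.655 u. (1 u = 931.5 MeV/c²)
E = mc² = 1542 MeV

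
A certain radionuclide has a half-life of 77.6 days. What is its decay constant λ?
λ = ln(2)/t½ = 0.008932 day⁻¹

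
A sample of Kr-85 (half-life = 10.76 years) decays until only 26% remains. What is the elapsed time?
t = t½ × log₂(N₀/N) = 20.91 years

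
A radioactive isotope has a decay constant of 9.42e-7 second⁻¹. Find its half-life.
t½ = ln(2)/λ = 7.358e5 seconds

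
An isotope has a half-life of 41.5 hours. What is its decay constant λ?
λ = ln(2)/t½ = 0.0167 hour⁻¹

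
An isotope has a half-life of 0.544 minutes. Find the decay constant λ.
λ = ln(2)/t½ = 1.274 minute⁻¹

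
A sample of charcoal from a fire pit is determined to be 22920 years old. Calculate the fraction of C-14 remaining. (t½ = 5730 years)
N/N₀ = (1/2)^(t/t½) = 0.0625 = 6.25%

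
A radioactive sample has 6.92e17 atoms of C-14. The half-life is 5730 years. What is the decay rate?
A = λN = 8.371e13 decays/year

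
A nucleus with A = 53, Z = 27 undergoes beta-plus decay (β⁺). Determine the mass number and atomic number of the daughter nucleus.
Daughter: A = 53, Z = 26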